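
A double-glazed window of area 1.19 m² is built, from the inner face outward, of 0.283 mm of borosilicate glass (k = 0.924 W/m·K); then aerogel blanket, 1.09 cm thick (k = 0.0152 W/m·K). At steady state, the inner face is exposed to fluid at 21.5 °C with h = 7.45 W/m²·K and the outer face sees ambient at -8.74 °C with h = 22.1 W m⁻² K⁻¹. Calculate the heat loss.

Series thermal resistances, inner to outer:
  R_conv,in = 1/(hA) = 1/(7.45·1.19) = 0.1128 K/W
  R_borosilicate glass = L/(kA) = 2.83×10^-4/(0.924·1.19) = 2.574×10^-4 K/W
  R_aerogel blanket = L/(kA) = 0.0109/(0.0152·1.19) = 0.6026 K/W
  R_conv,out = 1/(hA) = 1/(22.1·1.19) = 0.03802 K/W
ΣR = 0.1128 + 2.574×10^-4 + 0.6026 + 0.03802 = 0.7537 K/W
Q = ΔT/ΣR = (21.5 °C − -8.74 °C)/0.7537 = 40.1 W

Q = 40.1 W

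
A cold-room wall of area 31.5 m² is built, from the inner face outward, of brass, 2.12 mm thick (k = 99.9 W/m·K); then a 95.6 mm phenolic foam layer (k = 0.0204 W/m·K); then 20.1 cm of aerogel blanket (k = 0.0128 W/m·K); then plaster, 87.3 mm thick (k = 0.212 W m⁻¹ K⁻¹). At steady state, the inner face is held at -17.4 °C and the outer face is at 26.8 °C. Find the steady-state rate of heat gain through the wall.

Resistance network (inner→outer):
  R_brass = L/(kA) = 0.00212/(99.9·31.5) = 6.737×10^-7 K/W
  R_phenolic foam = L/(kA) = 0.0956/(0.0204·31.5) = 0.1488 K/W
  R_aerogel blanket = L/(kA) = 0.201/(0.0128·31.5) = 0.4985 K/W
  R_plaster = L/(kA) = 0.0873/(0.212·31.5) = 0.01307 K/W
ΣR = 6.737×10^-7 + 0.1488 + 0.4985 + 0.01307 = 0.6604 K/W
Q = ΔT/ΣR = (-17.4 °C − 26.8 °C)/0.6604 = -66.9 W
(Negative Q ⇒ heat flows inward; heat gain = 66.9 W.)

Q = 66.9 W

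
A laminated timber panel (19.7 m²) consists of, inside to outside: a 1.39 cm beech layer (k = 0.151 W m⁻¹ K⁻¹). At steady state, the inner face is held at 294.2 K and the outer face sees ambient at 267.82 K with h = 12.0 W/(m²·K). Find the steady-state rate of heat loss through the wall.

Resistance network (inner→outer):
  R_beech = L/(kA) = 0.0139/(0.151·19.7) = 0.004673 K/W
  R_conv,out = 1/(hA) = 1/(12.0·19.7) = 0.004230 K/W
ΣR = 0.004673 + 0.004230 = 0.008903 K/W
Q = ΔT/ΣR = (294.2 K − 267.82 K)/0.008903 = 2960 W

Q = 2.96 kW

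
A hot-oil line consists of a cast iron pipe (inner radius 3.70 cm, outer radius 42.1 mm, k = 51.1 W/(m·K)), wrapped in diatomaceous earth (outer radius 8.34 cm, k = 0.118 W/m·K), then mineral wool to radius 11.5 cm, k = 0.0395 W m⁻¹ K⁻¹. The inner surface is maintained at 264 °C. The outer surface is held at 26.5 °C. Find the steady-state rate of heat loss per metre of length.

Q' = 107 W/m

Series thermal resistances, inner to outer:
  R'_cast iron = ln(0.0421/0.0370)/(2πk) = 0.1291/(2π·51.1) = 4.022×10^-4 m·K/W
  R'_diatomaceous earth = ln(0.0834/0.0421)/(2πk) = 0.6836/(2π·0.118) = 0.9220 m·K/W
  R'_mineral wool = ln(0.115/0.0834)/(2πk) = 0.3213/(2π·0.0395) = 1.295 m·K/W
ΣR = 4.022×10^-4 + 0.9220 + 1.295 = 2.217 m·K/W
Q' = ΔT/ΣR = (264 °C − 26.5 °C)/2.217 = 107 W/m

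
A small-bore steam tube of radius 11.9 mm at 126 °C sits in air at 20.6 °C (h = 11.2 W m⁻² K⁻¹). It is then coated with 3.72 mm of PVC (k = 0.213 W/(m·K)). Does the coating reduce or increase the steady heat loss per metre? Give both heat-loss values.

Critical radius for a cylinder: r_cr = k/h = 0.0190 m = 1.90 cm.
Outer radius after coating: r₂ = 0.0119 + 0.00372 = 0.01562 m.
Since r₁ < r_cr and r₂ ≤ r_cr, the coating moves toward the maximum at r_cr — heat loss rises.
Bare: R = 1/(2πr₁h) = 1.194 m·K/W; Q = 105.4/1.194 = 88.3 W/m.
Coated: R = R_cond + R_conv = 1.113 m·K/W; Q = 105.4/1.113 = 94.7 W/m.

increases: 88.3 → 94.7 W/m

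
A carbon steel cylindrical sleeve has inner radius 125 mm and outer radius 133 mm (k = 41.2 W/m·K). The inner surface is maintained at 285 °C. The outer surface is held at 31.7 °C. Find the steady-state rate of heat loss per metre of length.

Q' = 1060 kW/m

Q' = 2πk·ΔT/ln(r₂/r₁) = 2π × 41.2 × 253.3 / ln(0.133/0.125) = 1.06×10^6 W/m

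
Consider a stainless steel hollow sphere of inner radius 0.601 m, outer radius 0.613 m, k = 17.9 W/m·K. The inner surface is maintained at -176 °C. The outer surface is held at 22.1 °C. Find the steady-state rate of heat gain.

Q = 4πk·ΔT/(1/r₁ − 1/r₂) = 4π × 17.9 × 198.1 / (1/0.601 − 1/0.613) = 1.37×10^6 W

Q = 1370 kW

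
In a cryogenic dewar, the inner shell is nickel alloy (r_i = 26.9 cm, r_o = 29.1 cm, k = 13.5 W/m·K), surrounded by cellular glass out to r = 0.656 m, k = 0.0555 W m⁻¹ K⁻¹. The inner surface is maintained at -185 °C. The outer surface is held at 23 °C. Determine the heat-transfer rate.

Q = 75.8 W

Treat each layer as a resistance in series:
  R_nickel alloy = (1/0.269 − 1/0.291)/(4πk) = 0.2810/(4π·13.5) = 0.001657 K/W
  R_cellular glass = (1/0.291 − 1/0.656)/(4πk) = 1.912/(4π·0.0555) = 2.742 K/W
ΣR = 0.001657 + 2.742 = 2.744 K/W
Q = ΔT/ΣR = (-185 °C − 23 °C)/2.744 = -75.8 W
(Negative Q ⇒ heat flows inward; heat gain = 75.8 W.)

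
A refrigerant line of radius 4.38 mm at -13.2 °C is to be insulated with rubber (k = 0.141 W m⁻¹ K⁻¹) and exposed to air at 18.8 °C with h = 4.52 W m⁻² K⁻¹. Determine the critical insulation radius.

For a cylinder, r_cr = k_ins/h = 0.141/4.52 = 0.0312 m = 3.12 cm

r_cr = 3.12 cm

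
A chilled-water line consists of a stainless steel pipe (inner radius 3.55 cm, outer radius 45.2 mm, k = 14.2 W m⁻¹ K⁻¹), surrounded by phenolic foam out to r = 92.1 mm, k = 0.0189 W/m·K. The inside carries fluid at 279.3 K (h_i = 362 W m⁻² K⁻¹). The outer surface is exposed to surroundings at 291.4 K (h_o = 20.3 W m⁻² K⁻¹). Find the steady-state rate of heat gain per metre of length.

Resistance network (inner→outer):
  R'_conv,in = 1/(2πr h) = 1/(2π·0.0355·362) = 0.01238 m·K/W
  R'_stainless steel = ln(0.0452/0.0355)/(2πk) = 0.2416/(2π·14.2) = 0.002707 m·K/W
  R'_phenolic foam = ln(0.0921/0.0452)/(2πk) = 0.7118/(2π·0.0189) = 5.994 m·K/W
  R'_conv,out = 1/(2πr h) = 1/(2π·0.0921·20.3) = 0.08513 m·K/W
ΣR = 0.01238 + 0.002707 + 5.994 + 0.08513 = 6.094 m·K/W
Q' = ΔT/ΣR = (279.3 K − 291.4 K)/6.094 = -1.99 W/m
(Negative Q' ⇒ heat flows inward; heat gain = 1.99 W/m.)

Q' = 1.99 W/m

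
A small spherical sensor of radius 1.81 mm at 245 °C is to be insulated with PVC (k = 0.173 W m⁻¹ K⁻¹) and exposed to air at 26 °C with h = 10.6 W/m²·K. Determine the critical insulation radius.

r_cr = 3.26 cm

For a sphere, r_cr = 2k_ins/h = 2·0.173/10.6 = 0.0326 m = 3.26 cm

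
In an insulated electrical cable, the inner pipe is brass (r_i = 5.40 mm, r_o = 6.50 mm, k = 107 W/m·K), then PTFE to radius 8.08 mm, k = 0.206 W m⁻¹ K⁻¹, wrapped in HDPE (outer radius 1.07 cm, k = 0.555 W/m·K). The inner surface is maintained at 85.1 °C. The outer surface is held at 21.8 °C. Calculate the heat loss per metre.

Series thermal resistances, inner to outer:
  R'_brass = ln(0.00650/0.00540)/(2πk) = 0.1854/(2π·107) = 2.758×10^-4 m·K/W
  R'_PTFE = ln(0.00808/0.00650)/(2πk) = 0.2176/(2π·0.206) = 0.1681 m·K/W
  R'_HDPE = ln(0.0107/0.00808)/(2πk) = 0.2809/(2π·0.555) = 0.08054 m·K/W
ΣR = 2.758×10^-4 + 0.1681 + 0.08054 = 0.2489 m·K/W
Q' = ΔT/ΣR = (85.1 °C − 21.8 °C)/0.2489 = 254 W/m

Q' = 254 W/m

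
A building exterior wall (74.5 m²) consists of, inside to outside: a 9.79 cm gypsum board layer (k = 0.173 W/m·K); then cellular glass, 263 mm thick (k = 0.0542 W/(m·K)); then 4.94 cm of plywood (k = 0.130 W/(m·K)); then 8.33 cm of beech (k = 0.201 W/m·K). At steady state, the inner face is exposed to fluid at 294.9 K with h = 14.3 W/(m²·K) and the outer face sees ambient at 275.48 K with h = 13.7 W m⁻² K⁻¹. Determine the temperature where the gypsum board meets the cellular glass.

Treat each layer as a resistance in series:
  R_conv,in = 1/(hA) = 1/(14.3·74.5) = 9.387×10^-4 K/W
  R_gypsum board = L/(kA) = 0.0979/(0.173·74.5) = 0.007596 K/W
  R_cellular glass = L/(kA) = 0.263/(0.0542·74.5) = 0.06513 K/W
  R_plywood = L/(kA) = 0.0494/(0.130·74.5) = 0.005101 K/W
  R_beech = L/(kA) = 0.0833/(0.201·74.5) = 0.005563 K/W
  R_conv,out = 1/(hA) = 1/(13.7·74.5) = 9.798×10^-4 K/W
ΣR = 9.387×10^-4 + 0.007596 + 0.06513 + 0.005101 + 0.005563 + 9.798×10^-4 = 0.08531 K/W
Q = ΔT/ΣR = (294.9 K − 275.48 K)/0.08531 = 227.6 W
From the inner boundary to the gypsum board/cellular glass interface, ΣR_partial = 0.008535 K/W.
T_interface = T_in − Q·ΣR_partial = 294.9 K − (227.6)(0.008535) = 293.0 K

T = 293.0 K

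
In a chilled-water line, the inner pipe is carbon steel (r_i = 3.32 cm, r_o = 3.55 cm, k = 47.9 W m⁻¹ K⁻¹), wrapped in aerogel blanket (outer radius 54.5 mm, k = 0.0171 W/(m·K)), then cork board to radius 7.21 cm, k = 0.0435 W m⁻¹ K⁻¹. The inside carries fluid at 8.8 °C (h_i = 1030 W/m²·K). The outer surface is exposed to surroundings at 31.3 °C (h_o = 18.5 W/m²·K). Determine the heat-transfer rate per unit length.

Q' = 4.38 W/m

Resistance network (inner→outer):
  R'_conv,in = 1/(2πr h) = 1/(2π·0.0332·1030) = 0.004654 m·K/W
  R'_carbon steel = ln(0.0355/0.0332)/(2πk) = 0.06698/(2π·47.9) = 2.226×10^-4 m·K/W
  R'_aerogel blanket = ln(0.0545/0.0355)/(2πk) = 0.4287/(2π·0.0171) = 3.990 m·K/W
  R'_cork board = ln(0.0721/0.0545)/(2πk) = 0.2799/(2π·0.0435) = 1.024 m·K/W
  R'_conv,out = 1/(2πr h) = 1/(2π·0.0721·18.5) = 0.1193 m·K/W
ΣR = 0.004654 + 2.226×10^-4 + 3.990 + 1.024 + 0.1193 = 5.138 m·K/W
Q' = ΔT/ΣR = (8.8 °C − 31.3 °C)/5.138 = -4.38 W/m
(Negative Q' ⇒ heat flows inward; heat gain = 4.38 W/m.)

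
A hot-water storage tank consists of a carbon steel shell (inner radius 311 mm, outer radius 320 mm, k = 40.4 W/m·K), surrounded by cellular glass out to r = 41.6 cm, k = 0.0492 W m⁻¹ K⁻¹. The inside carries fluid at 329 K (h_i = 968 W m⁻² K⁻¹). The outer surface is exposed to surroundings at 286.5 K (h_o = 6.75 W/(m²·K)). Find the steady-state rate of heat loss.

Treat each layer as a resistance in series:
  R_conv,in = 1/(4πr²h) = 1/(4π·0.311²·968) = 8.500×10^-4 K/W
  R_carbon steel = (1/0.311 − 1/0.320)/(4πk) = 0.09043/(4π·40.4) = 1.781×10^-4 K/W
  R_cellular glass = (1/0.320 − 1/0.416)/(4πk) = 0.7212/(4π·0.0492) = 1.166 K/W
  R_conv,out = 1/(4πr²h) = 1/(4π·0.416²·6.75) = 0.06812 K/W
ΣR = 8.500×10^-4 + 1.781×10^-4 + 1.166 + 0.06812 = 1.235 K/W
Q = ΔT/ΣR = (329 K − 286.5 K)/1.235 = 34.4 W

Q = 34.4 W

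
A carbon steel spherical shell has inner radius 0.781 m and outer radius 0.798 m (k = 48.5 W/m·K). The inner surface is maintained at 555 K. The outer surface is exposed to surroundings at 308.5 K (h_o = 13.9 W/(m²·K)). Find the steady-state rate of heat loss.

Resistance network (inner→outer):
  R_carbon steel = (1/0.781 − 1/0.798)/(4πk) = 0.02728/(4π·48.5) = 4.476×10^-5 K/W
  R_conv,out = 1/(4πr²h) = 1/(4π·0.798²·13.9) = 0.008990 K/W
ΣR = 4.476×10^-5 + 0.008990 = 0.009035 K/W
Q = ΔT/ΣR = (555 K − 308.5 K)/0.009035 = 27300 W

Q = 27.3 kW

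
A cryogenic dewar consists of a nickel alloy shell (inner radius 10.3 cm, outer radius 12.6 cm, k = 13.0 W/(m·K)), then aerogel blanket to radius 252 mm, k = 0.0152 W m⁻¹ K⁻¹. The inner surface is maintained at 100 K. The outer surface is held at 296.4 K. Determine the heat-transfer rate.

Q = 9.45 W

Resistance network (inner→outer):
  R_nickel alloy = (1/0.103 − 1/0.126)/(4πk) = 1.772/(4π·13.0) = 0.01085 K/W
  R_aerogel blanket = (1/0.126 − 1/0.252)/(4πk) = 3.968/(4π·0.0152) = 20.78 K/W
ΣR = 0.01085 + 20.78 = 20.79 K/W
Q = ΔT/ΣR = (100 K − 296.4 K)/20.79 = -9.45 W
(Negative Q ⇒ heat flows inward; heat gain = 9.45 W.)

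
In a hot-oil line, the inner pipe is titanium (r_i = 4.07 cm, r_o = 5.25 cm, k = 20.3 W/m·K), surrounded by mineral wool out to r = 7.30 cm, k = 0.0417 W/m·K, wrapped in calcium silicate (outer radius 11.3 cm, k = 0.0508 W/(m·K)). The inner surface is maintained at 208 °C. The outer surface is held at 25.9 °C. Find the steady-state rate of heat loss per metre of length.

Q' = 69.3 W/m

Treat each layer as a resistance in series:
  R'_titanium = ln(0.0525/0.0407)/(2πk) = 0.2546/(2π·20.3) = 0.001996 m·K/W
  R'_mineral wool = ln(0.0730/0.0525)/(2πk) = 0.3296/(2π·0.0417) = 1.258 m·K/W
  R'_calcium silicate = ln(0.113/0.0730)/(2πk) = 0.4369/(2π·0.0508) = 1.369 m·K/W
ΣR = 0.001996 + 1.258 + 1.369 = 2.629 m·K/W
Q' = ΔT/ΣR = (208 °C − 25.9 °C)/2.629 = 69.3 W/m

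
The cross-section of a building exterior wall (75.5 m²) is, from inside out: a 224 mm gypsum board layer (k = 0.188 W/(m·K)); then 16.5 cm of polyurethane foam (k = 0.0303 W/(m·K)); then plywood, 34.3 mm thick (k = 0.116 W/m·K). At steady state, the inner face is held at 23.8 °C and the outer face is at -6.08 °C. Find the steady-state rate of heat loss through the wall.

Q = 325 W

Resistance network (inner→outer):
  R_gypsum board = L/(kA) = 0.224/(0.188·75.5) = 0.01578 K/W
  R_polyurethane foam = L/(kA) = 0.165/(0.0303·75.5) = 0.07213 K/W
  R_plywood = L/(kA) = 0.0343/(0.116·75.5) = 0.003916 K/W
ΣR = 0.01578 + 0.07213 + 0.003916 = 0.09183 K/W
Q = ΔT/ΣR = (23.8 °C − -6.08 °C)/0.09183 = 325 W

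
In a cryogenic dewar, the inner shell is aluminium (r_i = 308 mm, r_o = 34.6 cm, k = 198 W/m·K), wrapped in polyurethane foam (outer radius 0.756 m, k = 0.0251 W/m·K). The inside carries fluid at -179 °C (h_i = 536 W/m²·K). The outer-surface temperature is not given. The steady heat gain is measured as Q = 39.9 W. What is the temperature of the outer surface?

Sum the resistances:
  R_conv,in = 1/(4πr²h) = 1/(4π·0.308²·536) = 0.001565 K/W
  R_aluminium = (1/0.308 − 1/0.346)/(4πk) = 0.3566/(4π·198) = 1.433×10^-4 K/W
  R_polyurethane foam = (1/0.346 − 1/0.756)/(4πk) = 1.567/(4π·0.0251) = 4.969 K/W
ΣR = 4.971 K/W
ΔT = Q·ΣR = 39.9 × 4.971 = 198.3 K
Heat flows inward, so T_out = T_in + ΔT = -179 + 198.3 = 19.3 °C

T_out = 19.3 °C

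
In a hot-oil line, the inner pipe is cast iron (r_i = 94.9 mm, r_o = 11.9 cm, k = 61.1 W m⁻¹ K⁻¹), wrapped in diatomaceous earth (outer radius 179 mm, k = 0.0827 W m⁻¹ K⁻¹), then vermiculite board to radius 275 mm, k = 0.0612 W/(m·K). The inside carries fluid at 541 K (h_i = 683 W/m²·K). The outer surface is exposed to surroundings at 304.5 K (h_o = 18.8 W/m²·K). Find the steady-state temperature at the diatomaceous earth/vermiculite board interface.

Treat each layer as a resistance in series:
  R'_conv,in = 1/(2πr h) = 1/(2π·0.0949·683) = 0.002455 m·K/W
  R'_cast iron = ln(0.119/0.0949)/(2πk) = 0.2263/(2π·61.1) = 5.895×10^-4 m·K/W
  R'_diatomaceous earth = ln(0.179/0.119)/(2πk) = 0.4083/(2π·0.0827) = 0.7857 m·K/W
  R'_vermiculite board = ln(0.275/0.179)/(2πk) = 0.4294/(2π·0.0612) = 1.117 m·K/W
  R'_conv,out = 1/(2πr h) = 1/(2π·0.275·18.8) = 0.03078 m·K/W
ΣR = 0.002455 + 5.895×10^-4 + 0.7857 + 1.117 + 0.03078 = 1.937 m·K/W
Q' = ΔT/ΣR = (541 K − 304.5 K)/1.937 = 122.1 W/m
From the inner boundary to the diatomaceous earth/vermiculite board interface, ΣR_partial = 0.7887 m·K/W.
T_interface = T_in − Q'·ΣR_partial = 541 K − (122.1)(0.7887) = 445 K

T = 445 K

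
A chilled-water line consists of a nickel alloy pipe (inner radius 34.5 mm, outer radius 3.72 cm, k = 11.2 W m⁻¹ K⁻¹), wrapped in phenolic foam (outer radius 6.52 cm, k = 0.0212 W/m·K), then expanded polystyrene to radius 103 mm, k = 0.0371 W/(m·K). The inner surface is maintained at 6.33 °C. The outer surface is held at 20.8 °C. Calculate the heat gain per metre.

Q' = 2.34 W/m

Series thermal resistances, inner to outer:
  R'_nickel alloy = ln(0.0372/0.0345)/(2πk) = 0.07535/(2π·11.2) = 0.001071 m·K/W
  R'_phenolic foam = ln(0.0652/0.0372)/(2πk) = 0.5612/(2π·0.0212) = 4.213 m·K/W
  R'_expanded polystyrene = ln(0.103/0.0652)/(2πk) = 0.4573/(2π·0.0371) = 1.962 m·K/W
ΣR = 0.001071 + 4.213 + 1.962 = 6.176 m·K/W
Q' = ΔT/ΣR = (6.33 °C − 20.8 °C)/6.176 = -2.34 W/m
(Negative Q' ⇒ heat flows inward; heat gain = 2.34 W/m.)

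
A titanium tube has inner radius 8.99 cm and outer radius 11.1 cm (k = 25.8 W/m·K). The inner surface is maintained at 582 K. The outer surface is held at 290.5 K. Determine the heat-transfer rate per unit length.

Q' = 2πk·ΔT/ln(r₂/r₁) = 2π × 25.8 × 291.5 / ln(0.111/0.0899) = 2.24×10^5 W/m

Q' = 224 kW/m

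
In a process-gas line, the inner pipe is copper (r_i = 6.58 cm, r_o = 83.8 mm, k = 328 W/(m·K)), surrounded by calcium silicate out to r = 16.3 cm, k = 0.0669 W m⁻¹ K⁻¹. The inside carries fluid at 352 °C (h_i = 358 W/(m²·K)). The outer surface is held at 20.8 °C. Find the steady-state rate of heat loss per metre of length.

Q' = 208 W/m

Series thermal resistances, inner to outer:
  R'_conv,in = 1/(2πr h) = 1/(2π·0.0658·358) = 0.006756 m·K/W
  R'_copper = ln(0.0838/0.0658)/(2πk) = 0.2418/(2π·328) = 1.173×10^-4 m·K/W
  R'_calcium silicate = ln(0.163/0.0838)/(2πk) = 0.6653/(2π·0.0669) = 1.583 m·K/W
ΣR = 0.006756 + 1.173×10^-4 + 1.583 = 1.590 m·K/W
Q' = ΔT/ΣR = (352 °C − 20.8 °C)/1.590 = 208 W/m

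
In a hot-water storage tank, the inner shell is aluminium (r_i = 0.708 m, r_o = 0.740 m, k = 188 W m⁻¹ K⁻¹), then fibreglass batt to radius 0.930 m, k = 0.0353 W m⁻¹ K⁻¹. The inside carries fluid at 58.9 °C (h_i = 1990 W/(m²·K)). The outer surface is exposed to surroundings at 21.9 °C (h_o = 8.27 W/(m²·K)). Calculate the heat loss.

Q = 58.4 W

Resistance network (inner→outer):
  R_conv,in = 1/(4πr²h) = 1/(4π·0.708²·1990) = 7.978×10^-5 K/W
  R_aluminium = (1/0.708 − 1/0.740)/(4πk) = 0.06108/(4π·188) = 2.585×10^-5 K/W
  R_fibreglass batt = (1/0.740 − 1/0.930)/(4πk) = 0.2761/(4π·0.0353) = 0.6224 K/W
  R_conv,out = 1/(4πr²h) = 1/(4π·0.930²·8.27) = 0.01113 K/W
ΣR = 7.978×10^-5 + 2.585×10^-5 + 0.6224 + 0.01113 = 0.6336 K/W
Q = ΔT/ΣR = (58.9 °C − 21.9 °C)/0.6336 = 58.4 W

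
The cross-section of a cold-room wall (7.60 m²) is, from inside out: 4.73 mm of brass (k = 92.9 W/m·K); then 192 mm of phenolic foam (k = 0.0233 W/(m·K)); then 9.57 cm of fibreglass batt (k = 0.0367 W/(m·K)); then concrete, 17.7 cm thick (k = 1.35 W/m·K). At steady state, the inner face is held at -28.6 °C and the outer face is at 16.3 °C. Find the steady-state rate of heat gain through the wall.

Series thermal resistances, inner to outer:
  R_brass = L/(kA) = 0.00473/(92.9·7.60) = 6.699×10^-6 K/W
  R_phenolic foam = L/(kA) = 0.192/(0.0233·7.60) = 1.084 K/W
  R_fibreglass batt = L/(kA) = 0.0957/(0.0367·7.60) = 0.3431 K/W
  R_concrete = L/(kA) = 0.177/(1.35·7.60) = 0.01725 K/W
ΣR = 6.699×10^-6 + 1.084 + 0.3431 + 0.01725 = 1.444 K/W
Q = ΔT/ΣR = (-28.6 °C − 16.3 °C)/1.444 = -31.1 W
(Negative Q ⇒ heat flows inward; heat gain = 31.1 W.)

Q = 31.1 W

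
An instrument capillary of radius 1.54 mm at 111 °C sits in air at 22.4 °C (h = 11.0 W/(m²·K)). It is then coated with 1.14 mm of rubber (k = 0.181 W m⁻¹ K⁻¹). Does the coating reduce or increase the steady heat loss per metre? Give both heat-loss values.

Critical radius for a cylinder: r_cr = k/h = 0.0165 m = 1.65 cm.
Outer radius after coating: r₂ = 0.00154 + 0.00114 = 0.00268 m.
Since r₁ < r_cr and r₂ ≤ r_cr, the coating moves toward the maximum at r_cr — heat loss rises.
Bare: R = 1/(2πr₁h) = 9.395 m·K/W; Q = 88.6/9.395 = 9.43 W/m.
Coated: R = R_cond + R_conv = 5.886 m·K/W; Q = 88.6/5.886 = 15.1 W/m.

increases: 9.43 → 15.1 W/m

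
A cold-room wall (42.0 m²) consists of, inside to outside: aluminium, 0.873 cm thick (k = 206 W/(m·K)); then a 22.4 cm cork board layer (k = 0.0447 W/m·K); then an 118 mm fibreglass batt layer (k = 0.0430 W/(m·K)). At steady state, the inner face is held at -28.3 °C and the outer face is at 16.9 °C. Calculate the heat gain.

Q = 245 W

Treat each layer as a resistance in series:
  R_aluminium = L/(kA) = 0.00873/(206·42.0) = 1.009×10^-6 K/W
  R_cork board = L/(kA) = 0.224/(0.0447·42.0) = 0.1193 K/W
  R_fibreglass batt = L/(kA) = 0.118/(0.0430·42.0) = 0.06534 K/W
ΣR = 1.009×10^-6 + 0.1193 + 0.06534 = 0.1846 K/W
Q = ΔT/ΣR = (-28.3 °C − 16.9 °C)/0.1846 = -245 W
(Negative Q ⇒ heat flows inward; heat gain = 245 W.)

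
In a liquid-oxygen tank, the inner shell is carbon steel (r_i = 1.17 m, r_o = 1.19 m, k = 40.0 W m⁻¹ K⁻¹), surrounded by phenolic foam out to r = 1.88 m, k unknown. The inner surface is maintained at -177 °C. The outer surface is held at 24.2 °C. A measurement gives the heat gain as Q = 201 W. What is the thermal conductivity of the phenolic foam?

k = 0.0245 W/m·K

ΣR = ΔT/Q = |-177 − 24.2|/201 = 1.001 K/W
Known resistances:
  R_carbon steel = (1/1.17 − 1/1.19)/(4πk) = 0.01436/(4π·40.0) = 2.858×10^-5 K/W
R_phenolic foam = ΣR − ΣR_known = 1.001 − 2.858×10^-5 = 1.001 K/W
(1/r₁−1/r₂)/(4πk) = 1.001 ⇒ k = 0.3084/(4π·1.001) = 0.0245 W/m·K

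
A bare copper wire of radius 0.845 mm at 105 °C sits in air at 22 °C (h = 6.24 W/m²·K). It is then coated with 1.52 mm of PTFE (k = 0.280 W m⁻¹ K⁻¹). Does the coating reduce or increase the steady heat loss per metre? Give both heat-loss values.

increases: 2.75 → 7.30 W/m

Critical radius for a cylinder: r_cr = k/h = 0.0449 m = 4.49 cm.
Outer radius after coating: r₂ = 8.45×10^-4 + 0.00152 = 0.002365 m.
Since r₁ < r_cr and r₂ ≤ r_cr, the coating moves toward the maximum at r_cr — heat loss rises.
Bare: R = 1/(2πr₁h) = 30.18 m·K/W; Q = 83/30.18 = 2.75 W/m.
Coated: R = R_cond + R_conv = 11.37 m·K/W; Q = 83/11.37 = 7.30 W/m.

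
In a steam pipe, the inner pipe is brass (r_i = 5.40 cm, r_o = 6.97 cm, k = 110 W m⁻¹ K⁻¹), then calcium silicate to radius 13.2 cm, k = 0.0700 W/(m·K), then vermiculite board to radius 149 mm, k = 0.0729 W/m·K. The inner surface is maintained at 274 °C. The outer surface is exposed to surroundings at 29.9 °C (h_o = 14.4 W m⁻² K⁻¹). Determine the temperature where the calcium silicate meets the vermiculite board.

Series thermal resistances, inner to outer:
  R'_brass = ln(0.0697/0.0540)/(2πk) = 0.2552/(2π·110) = 3.693×10^-4 m·K/W
  R'_calcium silicate = ln(0.132/0.0697)/(2πk) = 0.6386/(2π·0.0700) = 1.452 m·K/W
  R'_vermiculite board = ln(0.149/0.132)/(2πk) = 0.1211/(2π·0.0729) = 0.2645 m·K/W
  R'_conv,out = 1/(2πr h) = 1/(2π·0.149·14.4) = 0.07418 m·K/W
ΣR = 3.693×10^-4 + 1.452 + 0.2645 + 0.07418 = 1.791 m·K/W
Q' = ΔT/ΣR = (274 °C − 29.9 °C)/1.791 = 136.3 W/m
From the inner boundary to the calcium silicate/vermiculite board interface, ΣR_partial = 1.452 m·K/W.
T_interface = T_in − Q'·ΣR_partial = 274 °C − (136.3)(1.452) = 76.1 °C

T = 76.1 °C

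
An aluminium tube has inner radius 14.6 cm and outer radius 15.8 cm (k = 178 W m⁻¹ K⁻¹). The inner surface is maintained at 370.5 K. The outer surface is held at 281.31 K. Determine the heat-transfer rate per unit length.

Q' = 2πk·ΔT/ln(r₂/r₁) = 2π × 178 × 89.19 / ln(0.158/0.146) = 1.26×10^6 W/m

Q' = 1260 kW/m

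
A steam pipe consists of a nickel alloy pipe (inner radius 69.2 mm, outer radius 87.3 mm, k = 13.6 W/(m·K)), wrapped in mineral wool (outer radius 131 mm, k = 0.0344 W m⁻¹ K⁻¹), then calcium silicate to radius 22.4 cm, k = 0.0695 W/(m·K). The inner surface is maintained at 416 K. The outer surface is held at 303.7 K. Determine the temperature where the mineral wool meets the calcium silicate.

T = 348.1 K

Treat each layer as a resistance in series:
  R'_nickel alloy = ln(0.0873/0.0692)/(2πk) = 0.2323/(2π·13.6) = 0.002719 m·K/W
  R'_mineral wool = ln(0.131/0.0873)/(2πk) = 0.4058/(2π·0.0344) = 1.878 m·K/W
  R'_calcium silicate = ln(0.224/0.131)/(2πk) = 0.5364/(2π·0.0695) = 1.228 m·K/W
ΣR = 0.002719 + 1.878 + 1.228 = 3.109 m·K/W
Q' = ΔT/ΣR = (416 K − 303.7 K)/3.109 = 36.12 W/m
From the inner boundary to the mineral wool/calcium silicate interface, ΣR_partial = 1.881 m·K/W.
T_interface = T_in − Q'·ΣR_partial = 416 K − (36.12)(1.881) = 348.1 K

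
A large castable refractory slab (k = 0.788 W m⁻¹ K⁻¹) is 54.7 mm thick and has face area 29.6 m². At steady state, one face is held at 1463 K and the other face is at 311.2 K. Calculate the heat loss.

Q = 491 kW

Q = kA·ΔT/L = 0.788 × 29.6 × |1463 K − 311.2 K| / 0.0547 = 4.91×10^5 W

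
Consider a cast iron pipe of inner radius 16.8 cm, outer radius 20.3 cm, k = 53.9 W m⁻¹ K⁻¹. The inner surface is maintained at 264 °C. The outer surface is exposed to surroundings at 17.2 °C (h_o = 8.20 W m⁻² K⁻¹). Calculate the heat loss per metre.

Q' = 2570 W/m

Treat each layer as a resistance in series:
  R'_cast iron = ln(0.203/0.168)/(2πk) = 0.1892/(2π·53.9) = 5.588×10^-4 m·K/W
  R'_conv,out = 1/(2πr h) = 1/(2π·0.203·8.20) = 0.09561 m·K/W
ΣR = 5.588×10^-4 + 0.09561 = 0.09617 m·K/W
Q' = ΔT/ΣR = (264 °C − 17.2 °C)/0.09617 = 2570 W/m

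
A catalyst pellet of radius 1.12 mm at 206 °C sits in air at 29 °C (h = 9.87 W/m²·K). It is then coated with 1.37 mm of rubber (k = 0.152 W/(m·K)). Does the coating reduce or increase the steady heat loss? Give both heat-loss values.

increases: 0.0275 → 0.114 W

Critical radius for a sphere: r_cr = 2k/h = 0.0308 m = 3.08 cm.
Outer radius after coating: r₂ = 0.00112 + 0.00137 = 0.00249 m.
Since r₁ < r_cr and r₂ ≤ r_cr, the coating moves toward the maximum at r_cr — heat loss rises.
Bare: R = 1/(4πr₁²h) = 6427 K/W; Q = 177/6427 = 0.0275 W.
Coated: R = R_cond + R_conv = 1558 K/W; Q = 177/1558 = 0.114 W.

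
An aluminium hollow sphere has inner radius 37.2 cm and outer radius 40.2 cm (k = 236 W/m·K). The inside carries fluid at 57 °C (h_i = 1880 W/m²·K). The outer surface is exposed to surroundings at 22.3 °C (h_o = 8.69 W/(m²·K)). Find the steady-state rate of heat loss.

Resistance network (inner→outer):
  R_conv,in = 1/(4πr²h) = 1/(4π·0.372²·1880) = 3.059×10^-4 K/W
  R_aluminium = (1/0.372 − 1/0.402)/(4πk) = 0.2006/(4π·236) = 6.764×10^-5 K/W
  R_conv,out = 1/(4πr²h) = 1/(4π·0.402²·8.69) = 0.05667 K/W
ΣR = 3.059×10^-4 + 6.764×10^-5 + 0.05667 = 0.05704 K/W
Q = ΔT/ΣR = (57 °C − 22.3 °C)/0.05704 = 608 W

Q = 608 W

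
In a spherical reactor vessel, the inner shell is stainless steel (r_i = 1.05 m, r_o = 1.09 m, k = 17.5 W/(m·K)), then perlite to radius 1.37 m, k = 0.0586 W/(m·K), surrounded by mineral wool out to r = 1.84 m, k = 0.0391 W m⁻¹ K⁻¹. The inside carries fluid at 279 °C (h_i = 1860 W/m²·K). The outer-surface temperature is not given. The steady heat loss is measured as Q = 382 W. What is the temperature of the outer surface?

Series resistances:
  R_conv,in = 1/(4πr²h) = 1/(4π·1.05²·1860) = 3.881×10^-5 K/W
  R_stainless steel = (1/1.05 − 1/1.09)/(4πk) = 0.03495/(4π·17.5) = 1.589×10^-4 K/W
  R_perlite = (1/1.09 − 1/1.37)/(4πk) = 0.1875/(4π·0.0586) = 0.2546 K/W
  R_mineral wool = (1/1.37 − 1/1.84)/(4πk) = 0.1864/(4π·0.0391) = 0.3795 K/W
ΣR = 0.6343 K/W
ΔT = Q·ΣR = 382 × 0.6343 = 242.3 K
Heat flows outward, so T_out = T_in − ΔT = 279 − 242.3 = 36.7 °C

T_out = 36.7 °C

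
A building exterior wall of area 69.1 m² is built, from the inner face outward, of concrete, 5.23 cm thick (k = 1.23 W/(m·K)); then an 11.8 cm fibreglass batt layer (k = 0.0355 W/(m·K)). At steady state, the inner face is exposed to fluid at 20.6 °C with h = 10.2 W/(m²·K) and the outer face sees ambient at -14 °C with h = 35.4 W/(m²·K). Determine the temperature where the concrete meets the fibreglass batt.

T = 19.2 °C

Treat each layer as a resistance in series:
  R_conv,in = 1/(hA) = 1/(10.2·69.1) = 0.001419 K/W
  R_concrete = L/(kA) = 0.0523/(1.23·69.1) = 6.153×10^-4 K/W
  R_fibreglass batt = L/(kA) = 0.118/(0.0355·69.1) = 0.04810 K/W
  R_conv,out = 1/(hA) = 1/(35.4·69.1) = 4.088×10^-4 K/W
ΣR = 0.001419 + 6.153×10^-4 + 0.04810 + 4.088×10^-4 = 0.05054 K/W
Q = ΔT/ΣR = (20.6 °C − -14 °C)/0.05054 = 684.6 W
From the inner boundary to the concrete/fibreglass batt interface, ΣR_partial = 0.002034 K/W.
T_interface = T_in − Q·ΣR_partial = 20.6 °C − (684.6)(0.002034) = 19.2 °C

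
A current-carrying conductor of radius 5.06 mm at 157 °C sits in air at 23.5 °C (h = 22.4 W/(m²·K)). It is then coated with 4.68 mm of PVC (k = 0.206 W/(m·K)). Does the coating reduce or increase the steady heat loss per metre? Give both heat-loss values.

Critical radius for a cylinder: r_cr = k/h = 0.00920 m = 0.920 cm.
Outer radius after coating: r₂ = 0.00506 + 0.00468 = 0.00974 m.
r₁ < r_cr < r₂: heat loss rises to a maximum at r_cr then falls. Whether the coating helps depends on whether Q(r₂) has dropped back below Q(r₁).
Bare: R = 1/(2πr₁h) = 1.404 m·K/W; Q = 133.5/1.404 = 95.1 W/m.
Coated: R = R_cond + R_conv = 1.235 m·K/W; Q = 133.5/1.235 = 108 W/m.

increases: 95.1 → 108 W/m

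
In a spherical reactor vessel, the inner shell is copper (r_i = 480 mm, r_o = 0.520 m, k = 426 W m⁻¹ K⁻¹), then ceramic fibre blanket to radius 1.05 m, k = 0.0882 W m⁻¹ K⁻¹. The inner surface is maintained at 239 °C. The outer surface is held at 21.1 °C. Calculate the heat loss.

Treat each layer as a resistance in series:
  R_copper = (1/0.480 − 1/0.520)/(4πk) = 0.1603/(4π·426) = 2.994×10^-5 K/W
  R_ceramic fibre blanket = (1/0.520 − 1/1.05)/(4πk) = 0.9707/(4π·0.0882) = 0.8758 K/W
ΣR = 2.994×10^-5 + 0.8758 = 0.8758 K/W
Q = ΔT/ΣR = (239 °C − 21.1 °C)/0.8758 = 249 W

Q = 249 W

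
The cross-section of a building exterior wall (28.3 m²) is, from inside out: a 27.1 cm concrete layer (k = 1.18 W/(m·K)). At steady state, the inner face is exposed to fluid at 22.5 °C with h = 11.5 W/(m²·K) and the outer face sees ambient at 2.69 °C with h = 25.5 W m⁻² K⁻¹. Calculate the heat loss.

Series thermal resistances, inner to outer:
  R_conv,in = 1/(hA) = 1/(11.5·28.3) = 0.003073 K/W
  R_concrete = L/(kA) = 0.271/(1.18·28.3) = 0.008115 K/W
  R_conv,out = 1/(hA) = 1/(25.5·28.3) = 0.001386 K/W
ΣR = 0.003073 + 0.008115 + 0.001386 = 0.01257 K/W
Q = ΔT/ΣR = (22.5 °C − 2.69 °C)/0.01257 = 1580 W

Q = 1580 W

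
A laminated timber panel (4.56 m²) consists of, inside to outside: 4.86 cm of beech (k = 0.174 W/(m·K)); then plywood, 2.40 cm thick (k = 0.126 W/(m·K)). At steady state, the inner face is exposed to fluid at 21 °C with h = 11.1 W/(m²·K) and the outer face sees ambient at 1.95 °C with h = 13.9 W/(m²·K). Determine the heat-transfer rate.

Series thermal resistances, inner to outer:
  R_conv,in = 1/(hA) = 1/(11.1·4.56) = 0.01976 K/W
  R_beech = L/(kA) = 0.0486/(0.174·4.56) = 0.06125 K/W
  R_plywood = L/(kA) = 0.0240/(0.126·4.56) = 0.04177 K/W
  R_conv,out = 1/(hA) = 1/(13.9·4.56) = 0.01578 K/W
ΣR = 0.01976 + 0.06125 + 0.04177 + 0.01578 = 0.1386 K/W
Q = ΔT/ΣR = (21 °C − 1.95 °C)/0.1386 = 137 W

Q = 137 W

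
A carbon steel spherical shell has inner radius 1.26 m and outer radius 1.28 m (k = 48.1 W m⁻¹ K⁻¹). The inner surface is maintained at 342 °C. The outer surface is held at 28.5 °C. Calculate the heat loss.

Q = 15300 kW

Q = 4πk·ΔT/(1/r₁ − 1/r₂) = 4π × 48.1 × 313.5 / (1/1.26 − 1/1.28) = 1.53×10^7 W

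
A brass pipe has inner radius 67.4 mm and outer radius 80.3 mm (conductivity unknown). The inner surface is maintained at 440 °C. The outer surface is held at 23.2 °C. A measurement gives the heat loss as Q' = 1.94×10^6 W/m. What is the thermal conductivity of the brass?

k = 130 W/m·K

ΣR = ΔT/Q' = |440 − 23.2|/1.94×10^6 = 2.148×10^-4 m·K/W
ln(r₂/r₁)/(2πk) = 2.148×10^-4 ⇒ k = 0.1751/(2π·2.148×10^-4) = 130 W/m·K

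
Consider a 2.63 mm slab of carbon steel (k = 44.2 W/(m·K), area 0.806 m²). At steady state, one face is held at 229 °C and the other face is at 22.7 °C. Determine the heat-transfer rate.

Q = kA·ΔT/L = 44.2 × 0.806 × |229 °C − 22.7 °C| / 0.00263 = 2.79×10^6 W

Q = 2.79×10^6 W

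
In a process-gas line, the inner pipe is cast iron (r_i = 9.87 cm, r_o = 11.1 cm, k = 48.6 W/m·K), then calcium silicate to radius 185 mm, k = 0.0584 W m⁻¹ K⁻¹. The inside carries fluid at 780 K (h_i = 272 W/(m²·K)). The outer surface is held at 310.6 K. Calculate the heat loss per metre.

Series thermal resistances, inner to outer:
  R'_conv,in = 1/(2πr h) = 1/(2π·0.0987·272) = 0.005928 m·K/W
  R'_cast iron = ln(0.111/0.0987)/(2πk) = 0.1174/(2π·48.6) = 3.846×10^-4 m·K/W
  R'_calcium silicate = ln(0.185/0.111)/(2πk) = 0.5108/(2π·0.0584) = 1.392 m·K/W
ΣR = 0.005928 + 3.846×10^-4 + 1.392 = 1.398 m·K/W
Q' = ΔT/ΣR = (780 K − 310.6 K)/1.398 = 336 W/m

Q' = 336 W/m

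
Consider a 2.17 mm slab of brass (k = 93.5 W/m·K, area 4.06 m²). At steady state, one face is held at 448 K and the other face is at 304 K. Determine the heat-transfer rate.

Q = kA·ΔT/L = 93.5 × 4.06 × |448 K − 304 K| / 0.00217 = 2.52×10^7 W

Q = 2.52×10^7 W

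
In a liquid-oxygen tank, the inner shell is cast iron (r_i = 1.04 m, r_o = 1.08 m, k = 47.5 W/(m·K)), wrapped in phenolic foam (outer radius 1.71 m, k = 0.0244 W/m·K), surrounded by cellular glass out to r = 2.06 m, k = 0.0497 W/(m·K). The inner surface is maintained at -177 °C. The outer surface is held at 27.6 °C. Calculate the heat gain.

Q = 161 W

Series thermal resistances, inner to outer:
  R_cast iron = (1/1.04 − 1/1.08)/(4πk) = 0.03561/(4π·47.5) = 5.966×10^-5 K/W
  R_phenolic foam = (1/1.08 − 1/1.71)/(4πk) = 0.3411/(4π·0.0244) = 1.113 K/W
  R_cellular glass = (1/1.71 − 1/2.06)/(4πk) = 0.09936/(4π·0.0497) = 0.1591 K/W
ΣR = 5.966×10^-5 + 1.113 + 0.1591 = 1.272 K/W
Q = ΔT/ΣR = (-177 °C − 27.6 °C)/1.272 = -161 W
(Negative Q ⇒ heat flows inward; heat gain = 161 W.)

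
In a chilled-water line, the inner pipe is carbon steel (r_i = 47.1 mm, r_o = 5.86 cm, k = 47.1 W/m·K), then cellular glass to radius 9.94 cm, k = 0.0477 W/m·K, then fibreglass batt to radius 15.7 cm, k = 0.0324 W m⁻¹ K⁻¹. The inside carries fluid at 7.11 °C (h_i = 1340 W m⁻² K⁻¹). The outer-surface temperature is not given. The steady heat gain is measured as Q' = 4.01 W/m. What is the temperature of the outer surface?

Sum the resistances:
  R'_conv,in = 1/(2πr h) = 1/(2π·0.0471·1340) = 0.002522 m·K/W
  R'_carbon steel = ln(0.0586/0.0471)/(2πk) = 0.2185/(2π·47.1) = 7.382×10^-4 m·K/W
  R'_cellular glass = ln(0.0994/0.0586)/(2πk) = 0.5284/(2π·0.0477) = 1.763 m·K/W
  R'_fibreglass batt = ln(0.157/0.0994)/(2πk) = 0.4571/(2π·0.0324) = 2.245 m·K/W
ΣR = 4.012 m·K/W
ΔT = Q'·ΣR = 4.01 × 4.012 = 16.09 K
Heat flows inward, so T_out = T_in + ΔT = 7.11 + 16.09 = 23.2 °C

T_out = 23.2 °C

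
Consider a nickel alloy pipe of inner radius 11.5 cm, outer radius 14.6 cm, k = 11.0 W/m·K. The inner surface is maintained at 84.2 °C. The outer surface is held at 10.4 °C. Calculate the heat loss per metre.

Q' = 21400 W/m

Q' = 2πk·ΔT/ln(r₂/r₁) = 2π × 11.0 × 73.8 / ln(0.146/0.115) = 21400 W/m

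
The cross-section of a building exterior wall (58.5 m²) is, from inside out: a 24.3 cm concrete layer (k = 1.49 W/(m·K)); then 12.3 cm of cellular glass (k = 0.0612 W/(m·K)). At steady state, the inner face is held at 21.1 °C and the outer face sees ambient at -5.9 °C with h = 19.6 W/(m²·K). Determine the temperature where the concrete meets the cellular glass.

Series thermal resistances, inner to outer:
  R_concrete = L/(kA) = 0.243/(1.49·58.5) = 0.002788 K/W
  R_cellular glass = L/(kA) = 0.123/(0.0612·58.5) = 0.03436 K/W
  R_conv,out = 1/(hA) = 1/(19.6·58.5) = 8.721×10^-4 K/W
ΣR = 0.002788 + 0.03436 + 8.721×10^-4 = 0.03802 K/W
Q = ΔT/ΣR = (21.1 °C − -5.9 °C)/0.03802 = 710.2 W
From the inner boundary to the concrete/cellular glass interface, ΣR_partial = 0.002788 K/W.
T_interface = T_in − Q·ΣR_partial = 21.1 °C − (710.2)(0.002788) = 19.1 °C

T = 19.1 °C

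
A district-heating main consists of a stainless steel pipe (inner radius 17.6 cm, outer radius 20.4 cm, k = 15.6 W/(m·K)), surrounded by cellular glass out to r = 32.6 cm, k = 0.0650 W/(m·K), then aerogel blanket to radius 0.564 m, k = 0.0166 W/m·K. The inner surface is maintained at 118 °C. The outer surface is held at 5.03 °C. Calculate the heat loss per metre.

Resistance network (inner→outer):
  R'_stainless steel = ln(0.204/0.176)/(2πk) = 0.1476/(2π·15.6) = 0.001506 m·K/W
  R'_cellular glass = ln(0.326/0.204)/(2πk) = 0.4688/(2π·0.0650) = 1.148 m·K/W
  R'_aerogel blanket = ln(0.564/0.326)/(2πk) = 0.5482/(2π·0.0166) = 5.256 m·K/W
ΣR = 0.001506 + 1.148 + 5.256 = 6.406 m·K/W
Q' = ΔT/ΣR = (118 °C − 5.03 °C)/6.406 = 17.6 W/m

Q' = 17.6 W/m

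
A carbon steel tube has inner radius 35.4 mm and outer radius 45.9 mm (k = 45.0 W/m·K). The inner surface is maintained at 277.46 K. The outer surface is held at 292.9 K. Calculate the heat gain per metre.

Q' = 2πk·ΔT/ln(r₂/r₁) = 2π × 45.0 × 15.44 / ln(0.0459/0.0354) = 16800 W/m

Q' = 16.8 kW/m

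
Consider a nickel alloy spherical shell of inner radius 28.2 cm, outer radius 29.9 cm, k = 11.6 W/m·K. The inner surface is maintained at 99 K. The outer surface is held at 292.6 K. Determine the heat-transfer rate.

Q = 140 kW

Q = 4πk·ΔT/(1/r₁ − 1/r₂) = 4π × 11.6 × 193.6 / (1/0.282 − 1/0.299) = 1.40×10^5 W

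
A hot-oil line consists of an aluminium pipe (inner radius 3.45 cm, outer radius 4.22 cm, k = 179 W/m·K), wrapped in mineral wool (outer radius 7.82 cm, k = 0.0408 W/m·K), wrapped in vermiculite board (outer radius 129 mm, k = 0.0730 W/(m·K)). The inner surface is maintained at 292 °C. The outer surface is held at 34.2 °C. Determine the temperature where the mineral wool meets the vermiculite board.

T = 115 °C

Resistance network (inner→outer):
  R'_aluminium = ln(0.0422/0.0345)/(2πk) = 0.2015/(2π·179) = 1.791×10^-4 m·K/W
  R'_mineral wool = ln(0.0782/0.0422)/(2πk) = 0.6168/(2π·0.0408) = 2.406 m·K/W
  R'_vermiculite board = ln(0.129/0.0782)/(2πk) = 0.5005/(2π·0.0730) = 1.091 m·K/W
ΣR = 1.791×10^-4 + 2.406 + 1.091 = 3.497 m·K/W
Q' = ΔT/ΣR = (292 °C − 34.2 °C)/3.497 = 73.72 W/m
From the inner boundary to the mineral wool/vermiculite board interface, ΣR_partial = 2.406 m·K/W.
T_interface = T_in − Q'·ΣR_partial = 292 °C − (73.72)(2.406) = 115 °C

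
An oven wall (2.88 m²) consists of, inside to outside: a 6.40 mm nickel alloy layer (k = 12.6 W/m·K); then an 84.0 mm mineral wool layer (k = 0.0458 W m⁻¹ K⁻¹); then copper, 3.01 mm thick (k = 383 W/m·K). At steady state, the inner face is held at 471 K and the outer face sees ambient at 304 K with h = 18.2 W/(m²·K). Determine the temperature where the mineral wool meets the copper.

Resistance network (inner→outer):
  R_nickel alloy = L/(kA) = 0.00640/(12.6·2.88) = 1.764×10^-4 K/W
  R_mineral wool = L/(kA) = 0.0840/(0.0458·2.88) = 0.6368 K/W
  R_copper = L/(kA) = 0.00301/(383·2.88) = 2.729×10^-6 K/W
  R_conv,out = 1/(hA) = 1/(18.2·2.88) = 0.01908 K/W
ΣR = 1.764×10^-4 + 0.6368 + 2.729×10^-6 + 0.01908 = 0.6561 K/W
Q = ΔT/ΣR = (471 K − 304 K)/0.6561 = 254.5 W
From the inner boundary to the mineral wool/copper interface, ΣR_partial = 0.6370 K/W.
T_interface = T_in − Q·ΣR_partial = 471 K − (254.5)(0.6370) = 308.9 K

T = 308.9 K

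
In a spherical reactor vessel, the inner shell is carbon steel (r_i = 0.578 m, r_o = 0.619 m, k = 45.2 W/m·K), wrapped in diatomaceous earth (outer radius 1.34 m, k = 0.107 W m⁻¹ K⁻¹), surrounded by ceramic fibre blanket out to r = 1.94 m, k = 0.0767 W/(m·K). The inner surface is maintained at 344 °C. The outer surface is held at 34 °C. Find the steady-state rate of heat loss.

Resistance network (inner→outer):
  R_carbon steel = (1/0.578 − 1/0.619)/(4πk) = 0.1146/(4π·45.2) = 2.018×10^-4 K/W
  R_diatomaceous earth = (1/0.619 − 1/1.34)/(4πk) = 0.8692/(4π·0.107) = 0.6465 K/W
  R_ceramic fibre blanket = (1/1.34 − 1/1.94)/(4πk) = 0.2308/(4π·0.0767) = 0.2395 K/W
ΣR = 2.018×10^-4 + 0.6465 + 0.2395 = 0.8862 K/W
Q = ΔT/ΣR = (344 °C − 34 °C)/0.8862 = 350 W

Q = 350 W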